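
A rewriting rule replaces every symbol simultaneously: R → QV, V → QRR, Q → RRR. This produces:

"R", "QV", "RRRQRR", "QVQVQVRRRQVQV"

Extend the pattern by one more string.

φ(QVQVQVRRRQVQV) expands symbol-by-symbol to RRR QRR RRR QRR RRR QRR QV QV QV RRR QRR RRR QRR; joining the 13 pieces gives the next term.

RRRQRRRRRQRRRRRQRRQVQVQVRRRQRRRRRQRR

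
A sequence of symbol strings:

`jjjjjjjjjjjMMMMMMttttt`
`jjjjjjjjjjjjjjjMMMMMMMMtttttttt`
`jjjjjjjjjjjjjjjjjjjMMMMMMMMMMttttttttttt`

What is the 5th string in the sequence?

Term n consists of 4n+3 j's, followed by 2n+2 M's, followed by 3n-1 t's, where the shown terms are n = 2, 3, 4.
For term 5, n = 6, so the run lengths are 27, 14, 17.

jjjjjjjjjjjjjjjjjjjjjjjjjjjMMMMMMMMMMMMMMttttttttttttttttt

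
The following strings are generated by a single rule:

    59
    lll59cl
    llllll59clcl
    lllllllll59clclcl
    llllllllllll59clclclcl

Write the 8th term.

s(k+1) = lll·s(k)·cl, so each term gains lll as a prefix and cl as a suffix.
From llllllllllll59clclclcl, 3 further steps: llllllllllll59clclclcl → lllllllllllllll59clclclclcl → llllllllllllllllll59clclclclclcl → (answer).

lllllllllllllllllllll59clclclclclclcl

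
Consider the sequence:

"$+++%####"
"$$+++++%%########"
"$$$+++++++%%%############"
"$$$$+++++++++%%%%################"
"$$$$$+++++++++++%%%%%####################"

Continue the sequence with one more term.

$$$$$$+++++++++++++%%%%%%########################

Each string has the form $^{n} +^{2n+1} %^{n} #^{4n} (n = 1, 2, …).
For the next term, n = 6, so the run lengths are 6, 13, 6, 24.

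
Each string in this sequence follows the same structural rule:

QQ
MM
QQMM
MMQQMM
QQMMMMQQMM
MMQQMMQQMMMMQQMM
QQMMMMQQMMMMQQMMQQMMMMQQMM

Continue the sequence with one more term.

MMQQMMQQMMMMQQMMQQMMMMQQMMMMQQMMQQMMMMQQMM

This is a Fibonacci-style word recurrence s(k) = s(k−2)·s(k−1): e.g. QQ·MM = QQMM.
The next term joins MMQQMMQQMMMMQQMM and QQMMMMQQMMMMQQMMQQMMMMQQMM.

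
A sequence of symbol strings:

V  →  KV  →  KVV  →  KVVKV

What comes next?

KVVKVKVV

Each term (from the third on) is the previous term followed by the one before it: term 3 = KV·V = KVV.
Continuing: KVVKV · KVV gives term 5.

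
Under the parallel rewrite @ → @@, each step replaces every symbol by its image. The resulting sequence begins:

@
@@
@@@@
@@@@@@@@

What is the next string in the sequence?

Expanding @@@@@@@@: @→@@, @→@@, @→@@, @→@@, @→@@, @→@@, @→@@, @→@@. Concatenated: @@ @@ @@ @@ @@ @@ @@ @@.

@@@@@@@@@@@@@@@@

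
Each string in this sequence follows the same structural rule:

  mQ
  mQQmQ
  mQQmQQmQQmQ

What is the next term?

mQQmQQmQQmQQmQQmQQmQQmQ

Every step duplicates the string with 'Q' between the halves.
So the next term is two copies of mQQmQQmQQmQ with 'Q' between the halves.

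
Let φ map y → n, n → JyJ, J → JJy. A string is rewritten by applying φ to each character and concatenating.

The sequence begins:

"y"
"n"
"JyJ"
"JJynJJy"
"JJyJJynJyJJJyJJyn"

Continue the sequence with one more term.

JJyJJynJJyJJynJyJJJynJJyJJyJJynJJyJJynJyJ

Applying the rule to each of the 17 symbols of JJyJJynJyJJJyJJyn gives the pieces JJy JJy n JJy JJy n JyJ JJy n JJy JJy JJy n JJy JJy n JyJ, which concatenate to the answer.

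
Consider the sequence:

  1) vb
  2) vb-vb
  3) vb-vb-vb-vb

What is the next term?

Each string is two copies of the previous one joined by '-'.
Doubling vb-vb-vb-vb with '-' between the halves:

vb-vb-vb-vb-vb-vb-vb-vb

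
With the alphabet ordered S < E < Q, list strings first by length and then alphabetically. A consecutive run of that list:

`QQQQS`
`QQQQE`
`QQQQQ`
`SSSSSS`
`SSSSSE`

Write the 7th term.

SSSSES

Stepping forward 2 times from SSSSSE: SSSSSE → SSSSSQ, then the target.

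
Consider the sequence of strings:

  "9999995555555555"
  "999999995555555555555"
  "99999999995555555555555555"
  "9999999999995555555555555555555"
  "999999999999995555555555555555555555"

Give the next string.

99999999999999995555555555555555555555555

Term n consists of 2n 9's, followed by 3n+1 5's, where the shown terms are n = 3, 4, 5, 6, 7.
At n = 8 the blocks have lengths 16, 25.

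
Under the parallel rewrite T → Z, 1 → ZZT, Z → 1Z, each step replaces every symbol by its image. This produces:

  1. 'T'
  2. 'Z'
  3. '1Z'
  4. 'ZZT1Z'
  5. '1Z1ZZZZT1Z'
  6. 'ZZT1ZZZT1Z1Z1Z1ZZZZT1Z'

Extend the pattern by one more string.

Rewriting the 22 symbols of ZZT1ZZZT1Z1Z1Z1ZZZZT1Z one by one yields 1Z 1Z Z ZZT 1Z 1Z 1Z Z ZZT 1Z ZZT 1Z ZZT 1Z ZZT 1Z 1Z 1Z 1Z Z ZZT 1Z; concatenated:

1Z1ZZZZT1Z1Z1ZZZZT1ZZZT1ZZZT1ZZZT1Z1Z1Z1ZZZZT1Z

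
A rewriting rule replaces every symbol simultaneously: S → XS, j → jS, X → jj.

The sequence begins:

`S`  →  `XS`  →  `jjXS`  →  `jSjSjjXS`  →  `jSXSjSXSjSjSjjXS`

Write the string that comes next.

Rewriting the 16 symbols of jSXSjSXSjSjSjjXS one by one yields jS XS jj XS jS XS jj XS jS XS jS XS jS jS jj XS; concatenated:

jSXSjjXSjSXSjjXSjSXSjSXSjSjSjjXS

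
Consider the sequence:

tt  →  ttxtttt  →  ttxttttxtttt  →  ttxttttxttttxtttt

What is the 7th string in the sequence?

ttxttttxttttxttttxttttxttttxtttt

Each term is the previous one with xtttt appended.
From ttxttttxttttxtttt, 3 further steps: ttxttttxttttxtttt → ttxttttxttttxttttxtttt → ttxttttxttttxttttxttttxtttt → (answer).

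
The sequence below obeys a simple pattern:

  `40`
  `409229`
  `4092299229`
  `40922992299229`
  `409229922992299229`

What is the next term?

The strings grow by a fixed suffix 9229 each time.
So the next term is 409229922992299229·9229.

4092299229922992299229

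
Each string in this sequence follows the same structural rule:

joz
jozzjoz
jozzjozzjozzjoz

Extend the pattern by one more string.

Every step duplicates the string with 'z' between the halves.
One more doubling of jozzjozzjozzjoz gives the answer.

jozzjozzjozzjozzjozzjozzjozzjoz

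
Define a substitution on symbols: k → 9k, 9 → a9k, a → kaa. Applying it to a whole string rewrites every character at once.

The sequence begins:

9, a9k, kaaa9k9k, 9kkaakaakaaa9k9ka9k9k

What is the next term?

φ(9kkaakaakaaa9k9ka9k9k) expands symbol-by-symbol to a9k 9k 9k kaa kaa 9k kaa kaa 9k kaa kaa kaa a9k 9k a9k 9k kaa a9k 9k a9k 9k; joining the 21 pieces gives the next term.

a9k9k9kkaakaa9kkaakaa9kkaakaakaaa9k9ka9k9kkaaa9k9ka9k9k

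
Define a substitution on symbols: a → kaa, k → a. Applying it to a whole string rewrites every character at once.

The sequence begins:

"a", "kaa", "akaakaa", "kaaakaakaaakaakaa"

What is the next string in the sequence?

akaakaakaaakaakaaakaakaakaaakaakaaakaakaa

Replace each of the 17 characters of kaaakaakaaakaakaa in place — a kaa kaa kaa a kaa kaa a kaa kaa kaa a kaa kaa a kaa kaa — and concatenate.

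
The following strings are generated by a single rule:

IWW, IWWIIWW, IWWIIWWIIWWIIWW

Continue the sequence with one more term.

Each string is two copies of the previous one joined by 'I'.
Doubling IWWIIWWIIWWIIWW with 'I' between the halves:

IWWIIWWIIWWIIWWIIWWIIWWIIWWIIWW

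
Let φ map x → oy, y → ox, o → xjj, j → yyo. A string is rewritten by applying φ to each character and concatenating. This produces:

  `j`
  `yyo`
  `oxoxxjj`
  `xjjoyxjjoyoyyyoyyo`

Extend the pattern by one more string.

Replace each of the 18 characters of xjjoyxjjoyoyyyoyyo in place — oy yyo yyo xjj ox oy yyo yyo xjj ox xjj ox ox ox xjj ox ox xjj — and concatenate.

oyyyoyyoxjjoxoyyyoyyoxjjoxxjjoxoxoxxjjoxoxxjj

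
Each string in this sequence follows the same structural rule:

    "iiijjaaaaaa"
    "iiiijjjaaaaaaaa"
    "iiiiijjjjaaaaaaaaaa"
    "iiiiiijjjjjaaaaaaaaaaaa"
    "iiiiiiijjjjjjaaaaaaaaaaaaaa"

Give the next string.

iiiiiiiijjjjjjjaaaaaaaaaaaaaaaa

The n-th term is n i's then n-1 j's then 2n a's, where the shown terms are n = 3, 4, 5, 6, 7.
For the next term, n = 8, so the run lengths are 8, 7, 16.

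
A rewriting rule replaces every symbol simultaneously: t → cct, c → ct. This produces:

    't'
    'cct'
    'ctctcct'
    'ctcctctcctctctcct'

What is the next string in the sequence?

Rewriting the 17 symbols of ctcctctcctctctcct one by one yields ct cct ct ct cct ct cct ct ct cct ct cct ct cct ct ct cct; concatenated:

ctcctctctcctctcctctctcctctcctctcctctctcct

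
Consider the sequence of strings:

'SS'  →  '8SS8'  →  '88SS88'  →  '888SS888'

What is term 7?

Every step adds 8 to the front and 8 to the end of the previous string.
From 888SS888, 3 further steps: 888SS888 → 8888SS8888 → 88888SS88888 → (answer).

888888SS888888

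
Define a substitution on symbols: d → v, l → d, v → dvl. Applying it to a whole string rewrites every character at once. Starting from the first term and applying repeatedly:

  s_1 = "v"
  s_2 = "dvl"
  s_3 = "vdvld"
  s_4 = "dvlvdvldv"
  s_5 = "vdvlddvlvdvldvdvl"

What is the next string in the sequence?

φ(vdvlddvlvdvldvdvl) expands symbol-by-symbol to dvl v dvl d v v dvl d dvl v dvl d v dvl v dvl d; joining the 17 pieces gives the next term.

dvlvdvldvvdvlddvlvdvldvdvlvdvld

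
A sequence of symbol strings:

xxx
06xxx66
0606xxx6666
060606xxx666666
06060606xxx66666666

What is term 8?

s(k+1) = 06·s(k)·66, so each term gains 06 as a prefix and 66 as a suffix.
From 06060606xxx66666666, 3 further steps: 06060606xxx66666666 → 0606060606xxx6666666666 → 060606060606xxx666666666666 → (answer).

06060606060606xxx66666666666666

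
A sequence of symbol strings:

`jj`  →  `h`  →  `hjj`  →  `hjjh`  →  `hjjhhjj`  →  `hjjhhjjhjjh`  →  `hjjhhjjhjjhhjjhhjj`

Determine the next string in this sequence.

hjjhhjjhjjhhjjhhjjhjjhhjjhjjh

This is a Fibonacci-style word recurrence s(k) = s(k−1)·s(k−2): e.g. h·jj = hjj.
So term 8 is hjjhhjjhjjhhjjhhjj·hjjhhjjhjjh.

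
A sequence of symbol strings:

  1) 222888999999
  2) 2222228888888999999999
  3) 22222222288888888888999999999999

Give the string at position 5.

2222222222222228888888888888888888999999999999999999

Each string has the form 2^{3n} 8^{4n-1} 9^{3n+3} (n = 1, 2, …).
Setting n = 5 gives 15, 19, 18 characters in each block.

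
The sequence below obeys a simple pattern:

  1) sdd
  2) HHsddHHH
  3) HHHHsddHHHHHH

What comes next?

HHHHHHsddHHHHHHHHH

Each term wraps the previous one in HH on the left and HHH on the right.
One more step from HHHHsddHHHHHH gives the answer.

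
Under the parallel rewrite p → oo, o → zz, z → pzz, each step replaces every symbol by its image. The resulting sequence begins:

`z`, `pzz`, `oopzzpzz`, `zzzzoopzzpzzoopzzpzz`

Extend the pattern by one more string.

φ(zzzzoopzzpzzoopzzpzz) expands symbol-by-symbol to pzz pzz pzz pzz zz zz oo pzz pzz oo pzz pzz zz zz oo pzz pzz oo pzz pzz; joining the 20 pieces gives the next term.

pzzpzzpzzpzzzzzzoopzzpzzoopzzpzzzzzzoopzzpzzoopzzpzz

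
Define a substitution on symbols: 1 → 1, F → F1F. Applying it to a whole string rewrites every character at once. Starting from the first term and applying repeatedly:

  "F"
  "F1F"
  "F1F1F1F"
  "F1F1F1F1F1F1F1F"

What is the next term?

φ(F1F1F1F1F1F1F1F) expands symbol-by-symbol to F1F 1 F1F 1 F1F 1 F1F 1 F1F 1 F1F 1 F1F 1 F1F; joining the 15 pieces gives the next term.

F1F1F1F1F1F1F1F1F1F1F1F1F1F1F1F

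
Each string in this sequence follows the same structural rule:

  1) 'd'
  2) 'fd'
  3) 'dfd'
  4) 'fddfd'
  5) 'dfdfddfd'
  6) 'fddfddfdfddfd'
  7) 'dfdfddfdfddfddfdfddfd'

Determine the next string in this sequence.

fddfddfdfddfddfdfddfdfddfddfdfddfd

From term 3 onward, concatenate the second-to-last term with the last: d·fd = dfd, fd·dfd = fddfd, …
The next term joins fddfddfdfddfd and dfdfddfdfddfddfdfddfd.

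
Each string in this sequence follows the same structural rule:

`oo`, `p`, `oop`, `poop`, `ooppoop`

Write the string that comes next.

poopooppoop

This is a Fibonacci-style word recurrence s(k) = s(k−2)·s(k−1): e.g. oo·p = oop.
The next term joins poop and ooppoop.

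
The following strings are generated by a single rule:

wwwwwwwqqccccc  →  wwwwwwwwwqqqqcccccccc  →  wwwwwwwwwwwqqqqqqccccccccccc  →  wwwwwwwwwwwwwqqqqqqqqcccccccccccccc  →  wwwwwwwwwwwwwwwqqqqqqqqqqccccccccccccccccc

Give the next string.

Each string has the form w^{2n+3} q^{2n-2} c^{3n-1}, where the shown terms are n = 2, 3, 4, 5, 6.
At n = 7 the blocks have lengths 17, 12, 20.

wwwwwwwwwwwwwwwwwqqqqqqqqqqqqcccccccccccccccccccc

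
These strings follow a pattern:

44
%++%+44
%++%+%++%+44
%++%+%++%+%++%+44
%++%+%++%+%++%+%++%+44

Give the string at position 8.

%++%+%++%+%++%+%++%+%++%+%++%+%++%+44

Every step adds %++%+ at the front: s(k+1) = %++%+·s(k).
From %++%+%++%+%++%+%++%+44, 3 further steps: %++%+%++%+%++%+%++%+44 → %++%+%++%+%++%+%++%+%++%+44 → %++%+%++%+%++%+%++%+%++%+%++%+44 → (answer).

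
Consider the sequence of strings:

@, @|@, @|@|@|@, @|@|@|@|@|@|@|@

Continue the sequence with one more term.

@|@|@|@|@|@|@|@|@|@|@|@|@|@|@|@

Every step duplicates the string with '|' between the halves.
One more doubling of @|@|@|@|@|@|@|@ gives the answer.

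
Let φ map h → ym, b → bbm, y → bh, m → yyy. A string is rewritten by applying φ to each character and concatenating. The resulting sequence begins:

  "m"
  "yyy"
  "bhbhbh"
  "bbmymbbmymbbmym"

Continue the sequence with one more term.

bbmbbmyyybhyyybbmbbmyyybhyyybbmbbmyyybhyyy

Applying the rule to each of the 15 symbols of bbmymbbmymbbmym gives the pieces bbm bbm yyy bh yyy bbm bbm yyy bh yyy bbm bbm yyy bh yyy, which concatenate to the answer.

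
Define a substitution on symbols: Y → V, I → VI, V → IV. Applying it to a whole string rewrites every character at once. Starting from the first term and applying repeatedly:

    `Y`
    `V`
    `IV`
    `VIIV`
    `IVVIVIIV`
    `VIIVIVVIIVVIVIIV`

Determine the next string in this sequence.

φ(VIIVIVVIIVVIVIIV) expands symbol-by-symbol to IV VI VI IV VI IV IV VI VI IV IV VI IV VI VI IV; joining the 16 pieces gives the next term.

IVVIVIIVVIIVIVVIVIIVIVVIIVVIVIIV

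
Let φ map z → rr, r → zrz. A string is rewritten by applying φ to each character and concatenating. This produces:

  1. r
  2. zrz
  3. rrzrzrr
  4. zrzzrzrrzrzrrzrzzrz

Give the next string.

Rewriting the 19 symbols of zrzzrzrrzrzrrzrzzrz one by one yields rr zrz rr rr zrz rr zrz zrz rr zrz rr zrz zrz rr zrz rr rr zrz rr; concatenated:

rrzrzrrrrzrzrrzrzzrzrrzrzrrzrzzrzrrzrzrrrrzrzrr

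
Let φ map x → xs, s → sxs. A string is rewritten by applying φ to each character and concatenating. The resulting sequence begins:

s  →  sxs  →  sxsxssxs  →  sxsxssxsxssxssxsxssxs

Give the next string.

Rewriting the 21 symbols of sxsxssxsxssxssxsxssxs one by one yields sxs xs sxs xs sxs sxs xs sxs xs sxs sxs xs sxs sxs xs sxs xs sxs sxs xs sxs; concatenated:

sxsxssxsxssxssxsxssxsxssxssxsxssxssxsxssxsxssxssxsxssxs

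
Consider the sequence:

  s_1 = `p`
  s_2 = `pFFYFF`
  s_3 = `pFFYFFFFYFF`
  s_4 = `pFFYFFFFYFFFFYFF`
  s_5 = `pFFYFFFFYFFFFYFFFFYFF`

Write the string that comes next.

pFFYFFFFYFFFFYFFFFYFFFFYFF

Every step adds FFYFF to the end: s(k+1) = s(k)·FFYFF.
One more step from pFFYFFFFYFFFFYFFFFYFF gives the answer.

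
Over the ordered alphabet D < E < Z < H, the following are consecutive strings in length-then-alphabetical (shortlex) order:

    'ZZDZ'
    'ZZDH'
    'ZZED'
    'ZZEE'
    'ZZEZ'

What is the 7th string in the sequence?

Continuing the enumeration 2 steps past ZZEZ: ZZEZ → ZZEH → (answer).

ZZZD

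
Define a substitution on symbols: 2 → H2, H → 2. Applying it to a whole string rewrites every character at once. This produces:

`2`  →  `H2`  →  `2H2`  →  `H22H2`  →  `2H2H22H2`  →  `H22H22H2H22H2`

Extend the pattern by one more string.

Replace each of the 13 characters of H22H22H2H22H2 in place — 2 H2 H2 2 H2 H2 2 H2 2 H2 H2 2 H2 — and concatenate.

2H2H22H2H22H22H2H22H2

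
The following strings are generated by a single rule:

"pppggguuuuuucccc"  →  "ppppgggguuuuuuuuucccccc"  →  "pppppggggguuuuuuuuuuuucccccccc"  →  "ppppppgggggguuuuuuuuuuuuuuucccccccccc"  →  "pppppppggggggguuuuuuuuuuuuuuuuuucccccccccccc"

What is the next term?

Term n consists of n+1 p's, followed by n+1 g's, followed by 3n u's, followed by 2n c's, where the shown terms are n = 2, 3, 4, 5, 6.
For the next term, n = 7, so the run lengths are 8, 8, 21, 14.

ppppppppgggggggguuuuuuuuuuuuuuuuuuuuucccccccccccccc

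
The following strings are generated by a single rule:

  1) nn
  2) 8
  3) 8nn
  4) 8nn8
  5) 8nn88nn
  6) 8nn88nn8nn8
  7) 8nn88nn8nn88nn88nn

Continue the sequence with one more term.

Each term (from the third on) is the previous term followed by the one before it: term 3 = 8·nn = 8nn.
Continuing: 8nn88nn8nn88nn88nn · 8nn88nn8nn8 gives term 8.

8nn88nn8nn88nn88nn8nn88nn8nn8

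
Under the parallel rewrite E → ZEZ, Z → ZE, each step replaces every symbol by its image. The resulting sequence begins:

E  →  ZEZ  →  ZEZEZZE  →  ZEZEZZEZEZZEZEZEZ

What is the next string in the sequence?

Replace each of the 17 characters of ZEZEZZEZEZZEZEZEZ in place — ZE ZEZ ZE ZEZ ZE ZE ZEZ ZE ZEZ ZE ZE ZEZ ZE ZEZ ZE ZEZ ZE — and concatenate.

ZEZEZZEZEZZEZEZEZZEZEZZEZEZEZZEZEZZEZEZZE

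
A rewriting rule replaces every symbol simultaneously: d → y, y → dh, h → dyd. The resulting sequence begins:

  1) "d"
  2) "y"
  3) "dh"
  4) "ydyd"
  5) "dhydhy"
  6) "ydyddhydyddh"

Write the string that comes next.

dhydhyydyddhydhyydyd

Rewriting each symbol of ydyddhydyddh: y→dh, d→y, y→dh, d→y, d→y, h→dyd, y→dh, d→y, y→dh, d→y, d→y, h→dyd, which concatenates to dh y dh y y dyd dh y dh y y dyd.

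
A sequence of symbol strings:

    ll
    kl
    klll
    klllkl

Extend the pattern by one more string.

klllklklll

From term 3 onward, concatenate the last term with the second-to-last: kl·ll = klll, klll·kl = klllkl, …
Continuing: klllkl · klll gives term 5.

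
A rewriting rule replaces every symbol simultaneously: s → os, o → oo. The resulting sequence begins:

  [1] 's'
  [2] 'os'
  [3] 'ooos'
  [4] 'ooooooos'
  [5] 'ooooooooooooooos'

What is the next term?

ooooooooooooooooooooooooooooooos

Applying the rule to each of the 16 symbols of ooooooooooooooos gives the pieces oo oo oo oo oo oo oo oo oo oo oo oo oo oo oo os, which concatenate to the answer.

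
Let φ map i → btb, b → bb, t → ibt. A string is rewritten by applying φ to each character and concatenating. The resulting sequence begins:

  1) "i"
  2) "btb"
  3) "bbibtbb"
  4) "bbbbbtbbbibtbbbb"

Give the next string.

φ(bbbbbtbbbibtbbbb) expands symbol-by-symbol to bb bb bb bb bb ibt bb bb bb btb bb ibt bb bb bb bb; joining the 16 pieces gives the next term.

bbbbbbbbbbibtbbbbbbbtbbbibtbbbbbbbb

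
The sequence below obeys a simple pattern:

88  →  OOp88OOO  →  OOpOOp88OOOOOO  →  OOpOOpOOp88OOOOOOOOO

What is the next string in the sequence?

Each term wraps the previous one in OOp on the left and OOO on the right.
Applying this once more to OOpOOpOOp88OOOOOOOOO:

OOpOOpOOpOOp88OOOOOOOOOOOO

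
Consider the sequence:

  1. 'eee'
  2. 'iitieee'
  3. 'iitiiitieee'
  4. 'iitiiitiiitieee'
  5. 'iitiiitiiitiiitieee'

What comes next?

The strings grow by a fixed prefix iiti each time.
One more step from iitiiitiiitiiitieee gives the answer.

iitiiitiiitiiitiiitieee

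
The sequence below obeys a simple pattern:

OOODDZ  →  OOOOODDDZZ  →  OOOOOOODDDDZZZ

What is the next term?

The n-th term is 2n+1 O's then n+1 D's then n Z's (n = 1, 2, …).
For the next term, n = 4, so the run lengths are 9, 5, 4.

OOOOOOOOODDDDDZZZZ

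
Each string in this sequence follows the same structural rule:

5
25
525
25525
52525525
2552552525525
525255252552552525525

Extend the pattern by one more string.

Each term (from the third on) is the two preceding terms concatenated in order: term 3 = 5·25 = 525.
So term 8 is 2552552525525·525255252552552525525.

2552552525525525255252552552525525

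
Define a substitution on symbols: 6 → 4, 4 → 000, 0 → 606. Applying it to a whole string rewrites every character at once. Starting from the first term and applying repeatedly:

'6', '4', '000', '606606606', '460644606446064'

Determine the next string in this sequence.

Rewriting the 15 symbols of 460644606446064 one by one yields 000 4 606 4 000 000 4 606 4 000 000 4 606 4 000; concatenated:

000460640000004606400000046064000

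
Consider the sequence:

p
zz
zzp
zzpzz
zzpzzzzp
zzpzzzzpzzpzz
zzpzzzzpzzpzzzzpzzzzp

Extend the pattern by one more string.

This is a Fibonacci-style word recurrence s(k) = s(k−1)·s(k−2): e.g. zz·p = zzp.
So term 8 is zzpzzzzpzzpzzzzpzzzzp·zzpzzzzpzzpzz.

zzpzzzzpzzpzzzzpzzzzpzzpzzzzpzzpzz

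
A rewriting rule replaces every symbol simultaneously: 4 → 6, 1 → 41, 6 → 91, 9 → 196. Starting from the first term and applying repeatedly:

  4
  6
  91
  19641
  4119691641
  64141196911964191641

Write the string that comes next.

φ(64141196911964191641) expands symbol-by-symbol to 91 6 41 6 41 41 196 91 196 41 41 196 91 6 41 196 41 91 6 41; joining the 20 pieces gives the next term.

9164164141196911964141196916411964191641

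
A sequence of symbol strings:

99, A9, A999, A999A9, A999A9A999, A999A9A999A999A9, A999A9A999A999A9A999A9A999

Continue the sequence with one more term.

A999A9A999A999A9A999A9A999A999A9A999A999A9

Each term (from the third on) is the previous term followed by the one before it: term 3 = A9·99 = A999.
Continuing: A999A9A999A999A9A999A9A999 · A999A9A999A999A9 gives term 8.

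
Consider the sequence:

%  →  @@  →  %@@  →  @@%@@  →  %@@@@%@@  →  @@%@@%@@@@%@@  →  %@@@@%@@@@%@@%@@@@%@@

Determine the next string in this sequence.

@@%@@%@@@@%@@%@@@@%@@@@%@@%@@@@%@@

From term 3 onward, concatenate the second-to-last term with the last: %·@@ = %@@, @@·%@@ = @@%@@, …
So term 8 is @@%@@%@@@@%@@·%@@@@%@@@@%@@%@@@@%@@.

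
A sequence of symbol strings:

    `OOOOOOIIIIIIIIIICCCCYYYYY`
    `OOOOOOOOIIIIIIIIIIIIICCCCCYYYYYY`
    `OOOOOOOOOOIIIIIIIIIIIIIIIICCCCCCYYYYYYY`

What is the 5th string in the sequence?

OOOOOOOOOOOOOOIIIIIIIIIIIIIIIIIIIIIICCCCCCCCYYYYYYYYY

Term n consists of 2n O's, followed by 3n+1 I's, followed by n+1 C's, followed by n+2 Y's, where the shown terms are n = 3, 4, 5.
For term 5, n = 7, so the run lengths are 14, 22, 8, 9.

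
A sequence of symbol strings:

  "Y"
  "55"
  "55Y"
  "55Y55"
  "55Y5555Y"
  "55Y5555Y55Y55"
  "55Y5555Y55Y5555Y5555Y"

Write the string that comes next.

From term 3 onward, concatenate the last term with the second-to-last: 55·Y = 55Y, 55Y·55 = 55Y55, …
The next term joins 55Y5555Y55Y5555Y5555Y and 55Y5555Y55Y55.

55Y5555Y55Y5555Y5555Y55Y5555Y55Y55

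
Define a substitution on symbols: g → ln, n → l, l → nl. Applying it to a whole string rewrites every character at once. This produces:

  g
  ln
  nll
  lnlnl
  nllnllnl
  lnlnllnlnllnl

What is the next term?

φ(lnlnllnlnllnl) expands symbol-by-symbol to nl l nl l nl nl l nl l nl nl l nl; joining the 13 pieces gives the next term.

nllnllnlnllnllnlnllnl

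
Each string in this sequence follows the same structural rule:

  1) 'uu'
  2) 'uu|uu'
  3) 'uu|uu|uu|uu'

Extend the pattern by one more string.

Every step duplicates the string with '|' between the halves.
One more doubling of uu|uu|uu|uu gives the answer.

uu|uu|uu|uu|uu|uu|uu|uu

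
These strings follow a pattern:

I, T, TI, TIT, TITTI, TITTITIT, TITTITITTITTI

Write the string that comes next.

TITTITITTITTITITTITIT

From term 3 onward, concatenate the last term with the second-to-last: T·I = TI, TI·T = TIT, …
Continuing: TITTITITTITTI · TITTITIT gives term 8.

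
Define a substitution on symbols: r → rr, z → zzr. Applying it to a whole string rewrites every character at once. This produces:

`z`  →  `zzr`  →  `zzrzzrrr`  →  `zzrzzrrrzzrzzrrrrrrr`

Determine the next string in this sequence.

Applying the rule to each of the 20 symbols of zzrzzrrrzzrzzrrrrrrr gives the pieces zzr zzr rr zzr zzr rr rr rr zzr zzr rr zzr zzr rr rr rr rr rr rr rr, which concatenate to the answer.

zzrzzrrrzzrzzrrrrrrrzzrzzrrrzzrzzrrrrrrrrrrrrrrr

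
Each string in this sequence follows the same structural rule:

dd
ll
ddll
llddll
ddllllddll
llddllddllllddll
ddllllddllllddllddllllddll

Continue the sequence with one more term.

From term 3 onward, concatenate the second-to-last term with the last: dd·ll = ddll, ll·ddll = llddll, …
So term 8 is llddllddllllddll·ddllllddllllddllddllllddll.

llddllddllllddllddllllddllllddllddllllddll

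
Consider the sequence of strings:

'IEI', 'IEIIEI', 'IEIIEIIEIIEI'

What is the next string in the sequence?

IEIIEIIEIIEIIEIIEIIEIIEI

Every step duplicates the string.
So the next term is two copies of IEIIEIIEIIEI.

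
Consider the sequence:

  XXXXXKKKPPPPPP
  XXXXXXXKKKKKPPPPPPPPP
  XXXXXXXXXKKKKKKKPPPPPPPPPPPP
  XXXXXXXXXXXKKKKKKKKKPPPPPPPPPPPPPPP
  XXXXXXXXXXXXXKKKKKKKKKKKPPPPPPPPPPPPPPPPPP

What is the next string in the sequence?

Reading off run lengths: X runs 5, 7, 9, 11, 13; K runs 3, 5, 7, 9, 11; P runs 6, 9, 12, 15, 18 — each is linear in n (n = 1, 2, …).
At n = 6 the blocks have lengths 15, 13, 21.

XXXXXXXXXXXXXXXKKKKKKKKKKKKKPPPPPPPPPPPPPPPPPPPPP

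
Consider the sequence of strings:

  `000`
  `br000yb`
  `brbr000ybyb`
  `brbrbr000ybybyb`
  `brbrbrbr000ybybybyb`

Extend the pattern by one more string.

brbrbrbrbr000ybybybybyb

Each term wraps the previous one in br on the left and yb on the right.
One more step from brbrbrbr000ybybybyb gives the answer.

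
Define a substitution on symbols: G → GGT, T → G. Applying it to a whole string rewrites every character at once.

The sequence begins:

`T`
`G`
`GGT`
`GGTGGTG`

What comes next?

GGTGGTGGGTGGTGGGT

Rewriting each symbol of GGTGGTG: G→GGT, G→GGT, T→G, G→GGT, G→GGT, T→G, G→GGT, which concatenates to GGT GGT G GGT GGT G GGT.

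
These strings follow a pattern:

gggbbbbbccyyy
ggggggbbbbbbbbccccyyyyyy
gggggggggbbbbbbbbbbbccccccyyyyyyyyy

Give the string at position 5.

gggggggggggggggbbbbbbbbbbbbbbbbbccccccccccyyyyyyyyyyyyyyy

The n-th term is 3n g's then 3n+2 b's then 2n c's then 3n y's (n = 1, 2, …).
At n = 5 the blocks have lengths 15, 17, 10, 15.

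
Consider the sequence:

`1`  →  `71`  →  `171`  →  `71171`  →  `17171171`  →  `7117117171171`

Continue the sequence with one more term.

171711717117117171171

This is a Fibonacci-style word recurrence s(k) = s(k−2)·s(k−1): e.g. 1·71 = 171.
So term 7 is 17171171·7117117171171.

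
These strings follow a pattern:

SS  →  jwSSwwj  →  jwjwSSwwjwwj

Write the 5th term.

Each term wraps the previous one in jw on the left and wwj on the right.
From jwjwSSwwjwwj, 2 further steps: jwjwSSwwjwwj → jwjwjwSSwwjwwjwwj → (answer).

jwjwjwjwSSwwjwwjwwjwwj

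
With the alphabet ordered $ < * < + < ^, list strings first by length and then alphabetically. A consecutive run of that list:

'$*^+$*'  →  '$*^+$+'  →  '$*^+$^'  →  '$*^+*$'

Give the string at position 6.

Continuing the enumeration 2 steps past $*^+*$: $*^+*$ → $*^+** → (answer).

$*^+*+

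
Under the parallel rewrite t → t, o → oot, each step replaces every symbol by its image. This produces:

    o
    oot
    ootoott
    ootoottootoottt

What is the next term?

Rewriting the 15 symbols of ootoottootoottt one by one yields oot oot t oot oot t t oot oot t oot oot t t t; concatenated:

ootoottootootttootoottootootttt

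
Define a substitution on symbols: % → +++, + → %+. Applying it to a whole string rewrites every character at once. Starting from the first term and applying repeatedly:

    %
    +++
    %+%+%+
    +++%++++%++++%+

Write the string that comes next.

Rewriting the 15 symbols of +++%++++%++++%+ one by one yields %+ %+ %+ +++ %+ %+ %+ %+ +++ %+ %+ %+ %+ +++ %+; concatenated:

%+%+%++++%+%+%+%++++%+%+%+%++++%+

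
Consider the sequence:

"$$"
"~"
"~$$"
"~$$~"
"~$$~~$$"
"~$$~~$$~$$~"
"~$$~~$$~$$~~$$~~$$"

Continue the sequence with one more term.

Each term (from the third on) is the previous term followed by the one before it: term 3 = ~·$$ = ~$$.
So term 8 is ~$$~~$$~$$~~$$~~$$·~$$~~$$~$$~.

~$$~~$$~$$~~$$~~$$~$$~~$$~$$~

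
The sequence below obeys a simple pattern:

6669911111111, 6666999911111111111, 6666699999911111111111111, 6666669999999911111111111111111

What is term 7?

6666666669999999999999911111111111111111111111111

Each string has the form 6^{n+1} 9^{2n-2} 1^{3n+2}, where the shown terms are n = 2, 3, 4, 5.
At n = 8 the blocks have lengths 9, 14, 26.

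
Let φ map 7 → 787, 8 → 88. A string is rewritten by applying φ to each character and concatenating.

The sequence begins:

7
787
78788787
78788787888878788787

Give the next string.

φ(78788787888878788787) expands symbol-by-symbol to 787 88 787 88 88 787 88 787 88 88 88 88 787 88 787 88 88 787 88 787; joining the 20 pieces gives the next term.

787887878888787887878888888878788787888878788787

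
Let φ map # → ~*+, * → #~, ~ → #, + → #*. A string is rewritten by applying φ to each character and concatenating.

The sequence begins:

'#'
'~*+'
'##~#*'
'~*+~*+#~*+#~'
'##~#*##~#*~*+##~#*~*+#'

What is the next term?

Replace each of the 22 characters of ##~#*##~#*~*+##~#*~*+# in place — ~*+ ~*+ # ~*+ #~ ~*+ ~*+ # ~*+ #~ # #~ #* ~*+ ~*+ # ~*+ #~ # #~ #* ~*+ — and concatenate.

~*+~*+#~*+#~~*+~*+#~*+#~##~#*~*+~*+#~*+#~##~#*~*+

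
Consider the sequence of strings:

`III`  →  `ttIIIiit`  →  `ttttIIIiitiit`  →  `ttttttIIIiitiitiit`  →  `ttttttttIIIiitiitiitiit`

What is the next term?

ttttttttttIIIiitiitiitiitiit

Each term wraps the previous one in tt on the left and iit on the right.
So the next term is tt·ttttttttIIIiitiitiitiit·iit.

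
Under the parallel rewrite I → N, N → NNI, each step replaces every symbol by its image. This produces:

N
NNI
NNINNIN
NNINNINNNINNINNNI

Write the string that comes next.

Rewriting the 17 symbols of NNINNINNNINNINNNI one by one yields NNI NNI N NNI NNI N NNI NNI NNI N NNI NNI N NNI NNI NNI N; concatenated:

NNINNINNNINNINNNINNINNINNNINNINNNINNINNIN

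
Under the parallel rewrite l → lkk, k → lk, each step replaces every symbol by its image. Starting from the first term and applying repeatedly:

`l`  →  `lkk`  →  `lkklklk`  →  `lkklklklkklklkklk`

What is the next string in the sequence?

Replace each of the 17 characters of lkklklklkklklkklk in place — lkk lk lk lkk lk lkk lk lkk lk lk lkk lk lkk lk lk lkk lk — and concatenate.

lkklklklkklklkklklkklklklkklklkklklklkklk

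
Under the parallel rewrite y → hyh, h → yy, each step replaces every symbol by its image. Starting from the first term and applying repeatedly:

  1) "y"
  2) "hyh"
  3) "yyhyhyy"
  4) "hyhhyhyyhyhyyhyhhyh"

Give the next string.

Rewriting the 19 symbols of hyhhyhyyhyhyyhyhhyh one by one yields yy hyh yy yy hyh yy hyh hyh yy hyh yy hyh hyh yy hyh yy yy hyh yy; concatenated:

yyhyhyyyyhyhyyhyhhyhyyhyhyyhyhhyhyyhyhyyyyhyhyy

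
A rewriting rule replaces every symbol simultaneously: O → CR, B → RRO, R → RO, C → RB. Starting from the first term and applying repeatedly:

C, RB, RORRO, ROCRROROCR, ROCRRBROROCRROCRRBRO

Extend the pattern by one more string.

Applying the rule to each of the 20 symbols of ROCRRBROROCRROCRRBRO gives the pieces RO CR RB RO RO RRO RO CR RO CR RB RO RO CR RB RO RO RRO RO CR, which concatenate to the answer.

ROCRRBRORORROROCRROCRRBROROCRRBRORORROROCR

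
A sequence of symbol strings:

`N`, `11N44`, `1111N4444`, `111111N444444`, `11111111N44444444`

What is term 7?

Every step adds 11 to the front and 44 to the end of the previous string.
From 11111111N44444444, 2 further steps: 11111111N44444444 → 1111111111N4444444444 → (answer).

111111111111N444444444444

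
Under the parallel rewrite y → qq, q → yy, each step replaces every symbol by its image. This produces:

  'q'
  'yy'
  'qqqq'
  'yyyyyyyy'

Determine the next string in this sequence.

Expanding yyyyyyyy: y→qq, y→qq, y→qq, y→qq, y→qq, y→qq, y→qq, y→qq. Concatenated: qq qq qq qq qq qq qq qq.

qqqqqqqqqqqqqqqq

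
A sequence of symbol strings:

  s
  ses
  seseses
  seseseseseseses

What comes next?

s(k+1) = s(k)·e·s(k) — each term doubles the last with 'e' between the halves.
One more doubling of seseseseseseses gives the answer.

seseseseseseseseseseseseseseses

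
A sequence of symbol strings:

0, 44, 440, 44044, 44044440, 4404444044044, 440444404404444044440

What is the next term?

This is a Fibonacci-style word recurrence s(k) = s(k−1)·s(k−2): e.g. 44·0 = 440.
Continuing: 440444404404444044440 · 4404444044044 gives term 8.

4404444044044440444404404444044044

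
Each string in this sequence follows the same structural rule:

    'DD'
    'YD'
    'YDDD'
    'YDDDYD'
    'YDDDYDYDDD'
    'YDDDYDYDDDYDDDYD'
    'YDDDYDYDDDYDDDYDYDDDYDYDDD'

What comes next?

YDDDYDYDDDYDDDYDYDDDYDYDDDYDDDYDYDDDYDDDYD

From term 3 onward, concatenate the last term with the second-to-last: YD·DD = YDDD, YDDD·YD = YDDDYD, …
The next term joins YDDDYDYDDDYDDDYDYDDDYDYDDD and YDDDYDYDDDYDDDYD.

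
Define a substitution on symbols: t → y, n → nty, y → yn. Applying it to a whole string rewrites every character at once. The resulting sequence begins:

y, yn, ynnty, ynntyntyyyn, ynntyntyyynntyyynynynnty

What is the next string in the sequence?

Replace each of the 24 characters of ynntyntyyynntyyynynynnty in place — yn nty nty y yn nty y yn yn yn nty nty y yn yn yn nty yn nty yn nty nty y yn — and concatenate.

ynntyntyyynntyyynynynntyntyyynynynntyynntyynntyntyyyn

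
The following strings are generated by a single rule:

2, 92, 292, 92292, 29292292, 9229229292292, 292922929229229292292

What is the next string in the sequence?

9229229292292292922929229229292292

This is a Fibonacci-style word recurrence s(k) = s(k−2)·s(k−1): e.g. 2·92 = 292.
The next term joins 9229229292292 and 292922929229229292292.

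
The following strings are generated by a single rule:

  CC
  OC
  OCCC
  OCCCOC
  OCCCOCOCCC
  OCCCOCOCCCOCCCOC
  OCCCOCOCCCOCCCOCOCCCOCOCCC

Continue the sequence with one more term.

OCCCOCOCCCOCCCOCOCCCOCOCCCOCCCOCOCCCOCCCOC

This is a Fibonacci-style word recurrence s(k) = s(k−1)·s(k−2): e.g. OC·CC = OCCC.
So term 8 is OCCCOCOCCCOCCCOCOCCCOCOCCC·OCCCOCOCCCOCCCOC.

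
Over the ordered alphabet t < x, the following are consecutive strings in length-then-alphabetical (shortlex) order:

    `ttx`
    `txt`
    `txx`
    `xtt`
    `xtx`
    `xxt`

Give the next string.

xxx

The successor of xxt increments the rightmost position that isn't already x and resets every position after it to t.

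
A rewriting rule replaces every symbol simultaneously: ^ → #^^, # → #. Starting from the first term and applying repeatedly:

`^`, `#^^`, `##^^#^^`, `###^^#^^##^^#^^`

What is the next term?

Rewriting the 15 symbols of ###^^#^^##^^#^^ one by one yields # # # #^^ #^^ # #^^ #^^ # # #^^ #^^ # #^^ #^^; concatenated:

####^^#^^##^^#^^###^^#^^##^^#^^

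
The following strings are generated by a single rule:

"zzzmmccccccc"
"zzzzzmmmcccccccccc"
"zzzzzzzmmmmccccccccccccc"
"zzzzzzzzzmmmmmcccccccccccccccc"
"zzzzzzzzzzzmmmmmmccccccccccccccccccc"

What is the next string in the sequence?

Reading off run lengths: z runs 3, 5, 7, 9, 11; m runs 2, 3, 4, 5, 6; c runs 7, 10, 13, 16, 19 — each is linear in n, where the shown terms are n = 2, 3, 4, 5, 6.
For the next term, n = 7, so the run lengths are 13, 7, 22.

zzzzzzzzzzzzzmmmmmmmcccccccccccccccccccccc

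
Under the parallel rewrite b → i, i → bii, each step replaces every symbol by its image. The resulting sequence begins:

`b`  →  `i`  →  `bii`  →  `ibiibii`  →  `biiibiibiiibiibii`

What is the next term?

ibiibiibiiibiibiiibiibiibiiibiibiiibiibii

φ(biiibiibiiibiibii) expands symbol-by-symbol to i bii bii bii i bii bii i bii bii bii i bii bii i bii bii; joining the 17 pieces gives the next term.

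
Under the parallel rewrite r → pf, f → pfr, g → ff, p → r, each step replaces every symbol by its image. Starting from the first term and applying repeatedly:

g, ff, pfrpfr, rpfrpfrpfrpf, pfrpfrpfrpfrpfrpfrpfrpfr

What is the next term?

Applying the rule to each of the 24 symbols of pfrpfrpfrpfrpfrpfrpfrpfr gives the pieces r pfr pf r pfr pf r pfr pf r pfr pf r pfr pf r pfr pf r pfr pf r pfr pf, which concatenate to the answer.

rpfrpfrpfrpfrpfrpfrpfrpfrpfrpfrpfrpfrpfrpfrpfrpf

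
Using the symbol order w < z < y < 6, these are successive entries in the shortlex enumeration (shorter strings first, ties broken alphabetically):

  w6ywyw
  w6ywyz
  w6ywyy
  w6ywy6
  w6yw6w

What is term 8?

w6yw66

Continuing the enumeration 3 steps past w6yw6w: w6yw6w → w6yw6z → w6yw6y → (answer).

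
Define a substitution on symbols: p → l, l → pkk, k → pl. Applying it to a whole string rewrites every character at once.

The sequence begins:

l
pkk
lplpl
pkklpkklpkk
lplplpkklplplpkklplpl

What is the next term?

φ(lplplpkklplplpkklplpl) expands symbol-by-symbol to pkk l pkk l pkk l pl pl pkk l pkk l pkk l pl pl pkk l pkk l pkk; joining the 21 pieces gives the next term.

pkklpkklpkklplplpkklpkklpkklplplpkklpkklpkk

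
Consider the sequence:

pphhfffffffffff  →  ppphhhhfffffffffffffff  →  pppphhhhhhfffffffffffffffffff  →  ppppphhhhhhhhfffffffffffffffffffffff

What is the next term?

Reading off run lengths: p runs 2, 3, 4, 5; h runs 2, 4, 6, 8; f runs 11, 15, 19, 23 — each is linear in n, where the shown terms are n = 2, 3, 4, 5.
For the next term, n = 6, so the run lengths are 6, 10, 27.

pppppphhhhhhhhhhfffffffffffffffffffffffffff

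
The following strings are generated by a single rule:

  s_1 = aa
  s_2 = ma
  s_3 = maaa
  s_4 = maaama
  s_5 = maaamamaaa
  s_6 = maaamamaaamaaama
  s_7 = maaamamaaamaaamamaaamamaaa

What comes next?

This is a Fibonacci-style word recurrence s(k) = s(k−1)·s(k−2): e.g. ma·aa = maaa.
The next term joins maaamamaaamaaamamaaamamaaa and maaamamaaamaaama.

maaamamaaamaaamamaaamamaaamaaamamaaamaaama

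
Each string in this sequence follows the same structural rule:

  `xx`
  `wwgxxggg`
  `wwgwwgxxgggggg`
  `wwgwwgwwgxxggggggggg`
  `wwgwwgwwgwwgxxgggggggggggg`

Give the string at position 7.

wwgwwgwwgwwgwwgwwgxxgggggggggggggggggg

s(k+1) = wwg·s(k)·ggg, so each term gains wwg as a prefix and ggg as a suffix.
From wwgwwgwwgwwgxxgggggggggggg, 2 further steps: wwgwwgwwgwwgxxgggggggggggg → wwgwwgwwgwwgwwgxxggggggggggggggg → (answer).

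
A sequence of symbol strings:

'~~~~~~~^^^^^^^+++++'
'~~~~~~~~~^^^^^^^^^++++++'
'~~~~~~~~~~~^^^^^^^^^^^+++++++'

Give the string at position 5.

Each string has the form ~^{2n+1} ^^{2n+1} +^{n+2}, where the shown terms are n = 3, 4, 5.
For term 5, n = 7, so the run lengths are 15, 15, 9.

~~~~~~~~~~~~~~~^^^^^^^^^^^^^^^+++++++++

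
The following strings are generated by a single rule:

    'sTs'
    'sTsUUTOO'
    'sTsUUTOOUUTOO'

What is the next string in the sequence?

sTsUUTOOUUTOOUUTOO

The strings grow by a fixed suffix UUTOO each time.
One more step from sTsUUTOOUUTOO gives the answer.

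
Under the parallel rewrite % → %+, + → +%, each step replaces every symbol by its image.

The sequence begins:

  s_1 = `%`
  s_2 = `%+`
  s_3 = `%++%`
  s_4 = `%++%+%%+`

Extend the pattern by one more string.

%++%+%%++%%+%++%

Rewriting each symbol of %++%+%%+: %→%+, +→+%, +→+%, %→%+, +→+%, %→%+, %→%+, +→+%, which concatenates to %+ +% +% %+ +% %+ %+ +%.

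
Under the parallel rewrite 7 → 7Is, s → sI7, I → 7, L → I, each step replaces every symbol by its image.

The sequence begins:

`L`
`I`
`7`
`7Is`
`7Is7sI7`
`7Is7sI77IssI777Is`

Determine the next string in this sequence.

Rewriting the 17 symbols of 7Is7sI77IssI777Is one by one yields 7Is 7 sI7 7Is sI7 7 7Is 7Is 7 sI7 sI7 7 7Is 7Is 7Is 7 sI7; concatenated:

7Is7sI77IssI777Is7Is7sI7sI777Is7Is7Is7sI7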